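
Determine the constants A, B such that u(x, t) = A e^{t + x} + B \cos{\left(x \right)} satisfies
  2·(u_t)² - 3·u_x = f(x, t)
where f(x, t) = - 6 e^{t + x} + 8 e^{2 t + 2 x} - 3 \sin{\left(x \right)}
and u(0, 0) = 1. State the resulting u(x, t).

Substitute the ansatz u = A e^{t + x} + B \cos{\left(x \right)} into the left-hand side.
Derivatives of the ansatz:
  u_t = A e^{t} e^{x}
  u_x = A e^{t} e^{x} - B \sin{\left(x \right)}
Term by term:
  2·(u_t)² = 2 A^{2} e^{2 t} e^{2 x}
  -3·u_x = - 3 A e^{t} e^{x} + 3 B \sin{\left(x \right)}
So the left-hand side equals
  2 A^{2} e^{2 t} e^{2 x} - 3 A e^{t} e^{x} + 3 B \sin{\left(x \right)}
This must equal f(x, t) identically; expanded, f = 8 e^{2 t} e^{2 x} - 6 e^{t} e^{x} - 3 \sin{\left(x \right)}.
Matching coefficients of the independent functions:
  [e^{t} e^{x}]:  - 3 A = -6
  [e^{2 t} e^{2 x}]:  2 A^{2} = 8
  [\sin{\left(x \right)}]:  3 B = -3
Solving: A = 2, B = -1.
Check against the point condition:
  u(0, 0) = 1  ⟹  A + B = 1  ✓
Hence u(x, t) = 2 e^{t + x} - \cos{\left(x \right)}.

Answer: u(x, t) = 2 e^{t + x} - \cos{\left(x \right)}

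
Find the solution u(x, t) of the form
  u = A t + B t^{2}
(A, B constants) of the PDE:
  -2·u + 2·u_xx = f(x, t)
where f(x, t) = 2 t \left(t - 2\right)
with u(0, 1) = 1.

Substitute the ansatz u = A t + B t^{2} into the left-hand side.
Derivatives of the ansatz:
  u_xx = 0
Term by term:
  -2·u = - 2 A t - 2 B t^{2}
  2·u_xx = 0
So the left-hand side equals
  - 2 A t - 2 B t^{2}
This must equal f(x, t) identically; expanded, f = 2 t^{2} - 4 t.
Matching coefficients of the independent functions:
  [t]:  - 2 A = -4
  [t^{2}]:  - 2 B = 2
Solving: A = 2, B = -1.
Check against the point condition:
  u(0, 1) = 1  ⟹  A + B = 1  ✓
Hence u(x, t) = - t^{2} + 2 t.

Answer: u(x, t) = - t^{2} + 2 t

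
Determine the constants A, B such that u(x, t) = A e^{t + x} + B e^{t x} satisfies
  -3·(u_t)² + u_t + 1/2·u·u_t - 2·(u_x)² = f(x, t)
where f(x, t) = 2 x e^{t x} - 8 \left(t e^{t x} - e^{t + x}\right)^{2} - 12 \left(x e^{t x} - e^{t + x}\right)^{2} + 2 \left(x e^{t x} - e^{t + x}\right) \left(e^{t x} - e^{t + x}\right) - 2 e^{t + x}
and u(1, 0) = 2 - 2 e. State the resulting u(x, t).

Substitute the ansatz u = A e^{t + x} + B e^{t x} into the left-hand side.
Derivatives of the ansatz:
  u_t = A e^{t} e^{x} + B x e^{t x}
  u_x = A e^{t} e^{x} + B t e^{t x}
Term by term:
  -3·(u_t)² = - 3 A^{2} e^{2 t} e^{2 x} - 6 A B x e^{t} e^{x} e^{t x} - 3 B^{2} x^{2} e^{2 t x}
  u_t = A e^{t} e^{x} + B x e^{t x}
  1/2·u·u_t = \frac{A^{2} e^{2 t} e^{2 x}}{2} + \frac{A B x e^{t} e^{x} e^{t x}}{2} + \frac{A B e^{t} e^{x} e^{t x}}{2} + \frac{B^{2} x e^{2 t x}}{2}
  -2·(u_x)² = - 2 A^{2} e^{2 t} e^{2 x} - 4 A B t e^{t} e^{x} e^{t x} - 2 B^{2} t^{2} e^{2 t x}
So the left-hand side equals
  - \frac{9 A^{2} e^{2 t} e^{2 x}}{2} - 4 A B t e^{t} e^{x} e^{t x} - \frac{11 A B x e^{t} e^{x} e^{t x}}{2} + \frac{A B e^{t} e^{x} e^{t x}}{2} + A e^{t} e^{x} - 2 B^{2} t^{2} e^{2 t x} - 3 B^{2} x^{2} e^{2 t x} + \frac{B^{2} x e^{2 t x}}{2} + B x e^{t x}
This must equal f(x, t) identically; expanded, f = - 8 t^{2} e^{2 t x} + 16 t e^{t} e^{x} e^{t x} - 12 x^{2} e^{2 t x} + 22 x e^{t} e^{x} e^{t x} + 2 x e^{2 t x} + 2 x e^{t x} - 18 e^{2 t} e^{2 x} - 2 e^{t} e^{x} e^{t x} - 2 e^{t} e^{x}.
Matching coefficients of the independent functions:
  [t^{2} e^{2 t x}]:  - 2 B^{2} = -8
  [x e^{t x}]:  B = 2
  [x e^{2 t x}]:  \frac{B^{2}}{2} = 2
  [x^{2} e^{2 t x}]:  - 3 B^{2} = -12
  [e^{t} e^{x}]:  A = -2
  [e^{2 t} e^{2 x}]:  - \frac{9 A^{2}}{2} = -18
  [e^{t} e^{x} e^{t x}]:  \frac{A B}{2} = -2
  [t e^{t} e^{x} e^{t x}]:  - 4 A B = 16
  [x e^{t} e^{x} e^{t x}]:  - \frac{11 A B}{2} = 22
Solving: A = -2, B = 2.
Check against the point condition:
  u(1, 0) = 2 - 2 e  ⟹  e A + B = 2 - 2 e  ✓
Hence u(x, t) = 2 e^{t x} - 2 e^{t + x}.

Answer: u(x, t) = 2 e^{t x} - 2 e^{t + x}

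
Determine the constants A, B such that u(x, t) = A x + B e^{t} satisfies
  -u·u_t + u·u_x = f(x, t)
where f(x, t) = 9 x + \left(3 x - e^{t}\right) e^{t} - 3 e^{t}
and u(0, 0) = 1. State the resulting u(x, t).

Substitute the ansatz u = A x + B e^{t} into the left-hand side.
Derivatives of the ansatz:
  u_t = B e^{t}
  u_x = A
Term by term:
  -u·u_t = - A B x e^{t} - B^{2} e^{2 t}
  u·u_x = A^{2} x + A B e^{t}
So the left-hand side equals
  A^{2} x - A B x e^{t} + A B e^{t} - B^{2} e^{2 t}
This must equal f(x, t) = 9 x + \left(3 x - e^{t}\right) e^{t} - 3 e^{t} identically.
Matching coefficients of the independent functions:
  [x]:  A^{2} = 9
  [x e^{t}]:  - A B = 3
  [e^{t}]:  A B = -3
  [e^{2 t}]:  - B^{2} = -1
These equations allow (A, B) = (-3, 1) or (3, -1).
Impose the point condition(s):
  u(0, 0) = 1  ⟹  B = 1
Only A = -3, B = 1 satisfies everything.
Hence u(x, t) = - 3 x + e^{t}.

Answer: u(x, t) = - 3 x + e^{t}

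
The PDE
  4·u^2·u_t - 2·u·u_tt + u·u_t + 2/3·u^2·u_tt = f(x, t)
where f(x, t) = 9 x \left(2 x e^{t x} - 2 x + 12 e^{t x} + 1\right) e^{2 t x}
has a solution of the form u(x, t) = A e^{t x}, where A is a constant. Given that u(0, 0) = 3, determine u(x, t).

Answer: u(x, t) = 3 e^{t x}

Derivation:
Substitute the ansatz u = A e^{t x} into the left-hand side.
Derivatives of the ansatz:
  u_t = A x e^{t x}
  u_tt = A x^{2} e^{t x}
Term by term:
  4·u^2·u_t = 4 A^{3} x e^{3 t x}
  -2·u·u_tt = - 2 A^{2} x^{2} e^{2 t x}
  u·u_t = A^{2} x e^{2 t x}
  2/3·u^2·u_tt = \frac{2 A^{3} x^{2} e^{3 t x}}{3}
So the left-hand side equals
  \frac{2 A^{3} x^{2} e^{3 t x}}{3} + 4 A^{3} x e^{3 t x} - 2 A^{2} x^{2} e^{2 t x} + A^{2} x e^{2 t x}
This must equal f(x, t) identically; expanded, f = 18 x^{2} e^{3 t x} - 18 x^{2} e^{2 t x} + 108 x e^{3 t x} + 9 x e^{2 t x}.
Matching coefficients of the independent functions:
  [x e^{2 t x}]:  A^{2} = 9
  [x e^{3 t x}]:  4 A^{3} = 108
  [x^{2} e^{2 t x}]:  - 2 A^{2} = -18
  [x^{2} e^{3 t x}]:  \frac{2 A^{3}}{3} = 18
Solving: A = 3.
Check against the point condition:
  u(0, 0) = 3  ⟹  A = 3  ✓
Hence u(x, t) = 3 e^{t x}.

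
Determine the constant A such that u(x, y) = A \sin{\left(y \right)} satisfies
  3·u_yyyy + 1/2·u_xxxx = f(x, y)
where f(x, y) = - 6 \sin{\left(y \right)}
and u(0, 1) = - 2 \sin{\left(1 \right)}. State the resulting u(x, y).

Substitute the ansatz u = A \sin{\left(y \right)} into the left-hand side.
Derivatives of the ansatz:
  u_yyyy = A \sin{\left(y \right)}
  u_xxxx = 0
Term by term:
  3·u_yyyy = 3 A \sin{\left(y \right)}
  1/2·u_xxxx = 0
So the left-hand side equals
  3 A \sin{\left(y \right)}
This must equal f(x, y) = - 6 \sin{\left(y \right)} identically.
Matching coefficients of the independent functions:
  [\sin{\left(y \right)}]:  3 A = -6
Solving: A = -2.
Check against the point condition:
  u(0, 1) = - 2 \sin{\left(1 \right)}  ⟹  A \sin{\left(1 \right)} = - 2 \sin{\left(1 \right)}  ✓
Hence u(x, y) = - 2 \sin{\left(y \right)}.

Answer: u(x, y) = - 2 \sin{\left(y \right)}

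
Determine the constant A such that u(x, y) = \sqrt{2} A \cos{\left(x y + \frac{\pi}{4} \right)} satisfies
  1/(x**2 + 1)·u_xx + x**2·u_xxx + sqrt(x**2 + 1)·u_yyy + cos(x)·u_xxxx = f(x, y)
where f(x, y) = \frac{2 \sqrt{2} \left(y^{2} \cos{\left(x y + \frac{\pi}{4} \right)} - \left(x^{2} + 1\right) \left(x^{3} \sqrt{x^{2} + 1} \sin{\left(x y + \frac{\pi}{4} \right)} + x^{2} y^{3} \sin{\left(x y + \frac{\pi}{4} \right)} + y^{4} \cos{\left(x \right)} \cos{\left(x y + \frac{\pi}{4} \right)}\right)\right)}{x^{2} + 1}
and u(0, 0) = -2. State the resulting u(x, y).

Substitute the ansatz u = \sqrt{2} A \cos{\left(x y + \frac{\pi}{4} \right)} into the left-hand side.
Derivatives of the ansatz:
  u_xx = - \sqrt{2} A y^{2} \cos{\left(x y + \frac{\pi}{4} \right)}
  u_xxx = \sqrt{2} A y^{3} \sin{\left(x y + \frac{\pi}{4} \right)}
  u_yyy = \sqrt{2} A x^{3} \sin{\left(x y + \frac{\pi}{4} \right)}
  u_xxxx = \sqrt{2} A y^{4} \cos{\left(x y + \frac{\pi}{4} \right)}
Term by term:
  1/(x**2 + 1)·u_xx = - \frac{\sqrt{2} A y^{2} \cos{\left(x y + \frac{\pi}{4} \right)}}{x^{2} + 1}
  x**2·u_xxx = \sqrt{2} A x^{2} y^{3} \sin{\left(x y + \frac{\pi}{4} \right)}
  sqrt(x**2 + 1)·u_yyy = \sqrt{2} A x^{3} \sqrt{x^{2} + 1} \sin{\left(x y + \frac{\pi}{4} \right)}
  cos(x)·u_xxxx = \sqrt{2} A y^{4} \cos{\left(x \right)} \cos{\left(x y + \frac{\pi}{4} \right)}
So the left-hand side equals
  \sqrt{2} A x^{3} \sqrt{x^{2} + 1} \sin{\left(x y + \frac{\pi}{4} \right)} + \sqrt{2} A x^{2} y^{3} \sin{\left(x y + \frac{\pi}{4} \right)} + \sqrt{2} A y^{4} \cos{\left(x \right)} \cos{\left(x y + \frac{\pi}{4} \right)} - \frac{\sqrt{2} A y^{2} \cos{\left(x y + \frac{\pi}{4} \right)}}{x^{2} + 1}
This must equal f(x, y) identically; expanded, f = - 2 \sqrt{2} x^{3} \sqrt{x^{2} + 1} \sin{\left(x y + \frac{\pi}{4} \right)} - 2 \sqrt{2} x^{2} y^{3} \sin{\left(x y + \frac{\pi}{4} \right)} - 2 \sqrt{2} y^{4} \cos{\left(x \right)} \cos{\left(x y + \frac{\pi}{4} \right)} + \frac{2 \sqrt{2} y^{2} \cos{\left(x y + \frac{\pi}{4} \right)}}{x^{2} + 1}.
Matching coefficients of the independent functions:
  [\sqrt{2} x^{2} y^{3} \sin{\left(x y + \frac{\pi}{4} \right)}, \sqrt{2} x^{3} \sqrt{x^{2} + 1} \sin{\left(x y + \frac{\pi}{4} \right)}, \sqrt{2} y^{4} \cos{\left(x \right)} \cos{\left(x y + \frac{\pi}{4} \right)}]:  A = -2
  [\frac{\sqrt{2} y^{2} \cos{\left(x y + \frac{\pi}{4} \right)}}{x^{2} + 1}]:  - A = 2
Solving: A = -2.
Check against the point condition:
  u(0, 0) = -2  ⟹  A = -2  ✓
Hence u(x, y) = - 2 \sqrt{2} \cos{\left(x y + \frac{\pi}{4} \right)}.

Answer: u(x, y) = - 2 \sqrt{2} \cos{\left(x y + \frac{\pi}{4} \right)}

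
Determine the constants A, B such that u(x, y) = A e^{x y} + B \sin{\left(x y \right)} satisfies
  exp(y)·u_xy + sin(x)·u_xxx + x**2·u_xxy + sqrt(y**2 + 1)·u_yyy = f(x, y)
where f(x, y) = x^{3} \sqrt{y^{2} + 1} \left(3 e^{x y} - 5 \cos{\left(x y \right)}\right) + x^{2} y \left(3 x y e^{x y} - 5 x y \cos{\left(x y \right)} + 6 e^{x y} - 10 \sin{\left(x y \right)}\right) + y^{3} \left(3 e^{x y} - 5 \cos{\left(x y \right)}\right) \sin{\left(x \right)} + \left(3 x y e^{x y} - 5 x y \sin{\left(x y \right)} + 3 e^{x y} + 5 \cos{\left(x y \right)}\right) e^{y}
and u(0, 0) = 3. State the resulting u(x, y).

Substitute the ansatz u = A e^{x y} + B \sin{\left(x y \right)} into the left-hand side.
Derivatives of the ansatz:
  u_xy = A x y e^{x y} + A e^{x y} - B x y \sin{\left(x y \right)} + B \cos{\left(x y \right)}
  u_xxx = A y^{3} e^{x y} - B y^{3} \cos{\left(x y \right)}
  u_xxy = A x y^{2} e^{x y} + 2 A y e^{x y} - B x y^{2} \cos{\left(x y \right)} - 2 B y \sin{\left(x y \right)}
  u_yyy = A x^{3} e^{x y} - B x^{3} \cos{\left(x y \right)}
Term by term:
  exp(y)·u_xy = A x y e^{y} e^{x y} + A e^{y} e^{x y} - B x y e^{y} \sin{\left(x y \right)} + B e^{y} \cos{\left(x y \right)}
  sin(x)·u_xxx = A y^{3} e^{x y} \sin{\left(x \right)} - B y^{3} \sin{\left(x \right)} \cos{\left(x y \right)}
  x**2·u_xxy = A x^{3} y^{2} e^{x y} + 2 A x^{2} y e^{x y} - B x^{3} y^{2} \cos{\left(x y \right)} - 2 B x^{2} y \sin{\left(x y \right)}
  sqrt(y**2 + 1)·u_yyy = A x^{3} \sqrt{y^{2} + 1} e^{x y} - B x^{3} \sqrt{y^{2} + 1} \cos{\left(x y \right)}
So the left-hand side equals
  A x^{3} y^{2} e^{x y} + A x^{3} \sqrt{y^{2} + 1} e^{x y} + 2 A x^{2} y e^{x y} + A x y e^{y} e^{x y} + A y^{3} e^{x y} \sin{\left(x \right)} + A e^{y} e^{x y} - B x^{3} y^{2} \cos{\left(x y \right)} - B x^{3} \sqrt{y^{2} + 1} \cos{\left(x y \right)} - 2 B x^{2} y \sin{\left(x y \right)} - B x y e^{y} \sin{\left(x y \right)} - B y^{3} \sin{\left(x \right)} \cos{\left(x y \right)} + B e^{y} \cos{\left(x y \right)}
This must equal f(x, y) identically; expanded, f = 3 x^{3} y^{2} e^{x y} - 5 x^{3} y^{2} \cos{\left(x y \right)} + 3 x^{3} \sqrt{y^{2} + 1} e^{x y} - 5 x^{3} \sqrt{y^{2} + 1} \cos{\left(x y \right)} + 6 x^{2} y e^{x y} - 10 x^{2} y \sin{\left(x y \right)} + 3 x y e^{y} e^{x y} - 5 x y e^{y} \sin{\left(x y \right)} + 3 y^{3} e^{x y} \sin{\left(x \right)} - 5 y^{3} \sin{\left(x \right)} \cos{\left(x y \right)} + 3 e^{y} e^{x y} + 5 e^{y} \cos{\left(x y \right)}.
Matching coefficients of the independent functions:
  [e^{y} e^{x y}, x^{3} y^{2} e^{x y}, x^{3} \sqrt{y^{2} + 1} e^{x y}, y^{3} e^{x y} \sin{\left(x \right)}, …]:  A = 3
  [e^{y} \cos{\left(x y \right)}]:  B = 5
  [x^{2} y e^{x y}]:  2 A = 6
  [x^{2} y \sin{\left(x y \right)}]:  - 2 B = -10
  [x^{3} y^{2} \cos{\left(x y \right)}, x^{3} \sqrt{y^{2} + 1} \cos{\left(x y \right)}, y^{3} \sin{\left(x \right)} \cos{\left(x y \right)}, x y e^{y} \sin{\left(x y \right)}]:  - B = -5
Solving: A = 3, B = 5.
Check against the point condition:
  u(0, 0) = 3  ⟹  A = 3  ✓
Hence u(x, y) = 3 e^{x y} + 5 \sin{\left(x y \right)}.

Answer: u(x, y) = 3 e^{x y} + 5 \sin{\left(x y \right)}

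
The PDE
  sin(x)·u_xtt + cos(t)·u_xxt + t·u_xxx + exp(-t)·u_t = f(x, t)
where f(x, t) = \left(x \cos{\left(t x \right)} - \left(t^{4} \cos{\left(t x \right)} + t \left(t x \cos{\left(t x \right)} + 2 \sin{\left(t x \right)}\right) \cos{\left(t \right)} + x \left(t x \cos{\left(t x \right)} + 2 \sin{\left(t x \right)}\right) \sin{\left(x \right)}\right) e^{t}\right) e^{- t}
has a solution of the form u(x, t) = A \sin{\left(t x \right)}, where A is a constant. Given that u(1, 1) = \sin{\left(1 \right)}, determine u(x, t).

Substitute the ansatz u = A \sin{\left(t x \right)} into the left-hand side.
Derivatives of the ansatz:
  u_xtt = - A t x^{2} \cos{\left(t x \right)} - 2 A x \sin{\left(t x \right)}
  u_xxt = - A t^{2} x \cos{\left(t x \right)} - 2 A t \sin{\left(t x \right)}
  u_xxx = - A t^{3} \cos{\left(t x \right)}
  u_t = A x \cos{\left(t x \right)}
Term by term:
  sin(x)·u_xtt = - A t x^{2} \sin{\left(x \right)} \cos{\left(t x \right)} - 2 A x \sin{\left(x \right)} \sin{\left(t x \right)}
  cos(t)·u_xxt = - A t^{2} x \cos{\left(t \right)} \cos{\left(t x \right)} - 2 A t \sin{\left(t x \right)} \cos{\left(t \right)}
  t·u_xxx = - A t^{4} \cos{\left(t x \right)}
  exp(-t)·u_t = A x e^{- t} \cos{\left(t x \right)}
So the left-hand side equals
  - A t^{4} \cos{\left(t x \right)} - A t^{2} x \cos{\left(t \right)} \cos{\left(t x \right)} - A t x^{2} \sin{\left(x \right)} \cos{\left(t x \right)} - 2 A t \sin{\left(t x \right)} \cos{\left(t \right)} - 2 A x \sin{\left(x \right)} \sin{\left(t x \right)} + A x e^{- t} \cos{\left(t x \right)}
This must equal f(x, t) identically; expanded, f = - t^{4} \cos{\left(t x \right)} - t^{2} x \cos{\left(t \right)} \cos{\left(t x \right)} - t x^{2} \sin{\left(x \right)} \cos{\left(t x \right)} - 2 t \sin{\left(t x \right)} \cos{\left(t \right)} - 2 x \sin{\left(x \right)} \sin{\left(t x \right)} + x e^{- t} \cos{\left(t x \right)}.
Matching coefficients of the independent functions:
  [t^{4} \cos{\left(t x \right)}, t x^{2} \sin{\left(x \right)} \cos{\left(t x \right)}, t^{2} x \cos{\left(t \right)} \cos{\left(t x \right)}]:  - A = -1
  [t \sin{\left(t x \right)} \cos{\left(t \right)}, x \sin{\left(x \right)} \sin{\left(t x \right)}]:  - 2 A = -2
  [x e^{- t} \cos{\left(t x \right)}]:  A = 1
Solving: A = 1.
Check against the point condition:
  u(1, 1) = \sin{\left(1 \right)}  ⟹  A \sin{\left(1 \right)} = \sin{\left(1 \right)}  ✓
Hence u(x, t) = \sin{\left(t x \right)}.

Answer: u(x, t) = \sin{\left(t x \right)}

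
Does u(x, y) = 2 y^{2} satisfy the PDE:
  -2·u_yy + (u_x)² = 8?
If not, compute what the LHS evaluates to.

Evaluate each term of the left-hand side for u = 2 y^{2}.
Derivatives:
  u_yy = 4
  u_x = 0
Terms:
  -2·u_yy = -8
  (u_x)² = 0
Sum: LHS = -8
Given right-hand side: 8. Difference LHS − RHS = -16 ≠ 0, so u is not a solution.

Answer: No, the LHS evaluates to -8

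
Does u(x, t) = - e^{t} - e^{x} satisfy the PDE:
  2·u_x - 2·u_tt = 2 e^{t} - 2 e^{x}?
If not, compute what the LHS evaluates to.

Evaluate each term of the left-hand side for u = - e^{t} - e^{x}.
Derivatives:
  u_x = - e^{x}
  u_tt = - e^{t}
Terms:
  2·u_x = - 2 e^{x}
  -2·u_tt = 2 e^{t}
Sum: LHS = 2 e^{t} - 2 e^{x}
This is exactly the given right-hand side, so u is a solution.

Answer: Yes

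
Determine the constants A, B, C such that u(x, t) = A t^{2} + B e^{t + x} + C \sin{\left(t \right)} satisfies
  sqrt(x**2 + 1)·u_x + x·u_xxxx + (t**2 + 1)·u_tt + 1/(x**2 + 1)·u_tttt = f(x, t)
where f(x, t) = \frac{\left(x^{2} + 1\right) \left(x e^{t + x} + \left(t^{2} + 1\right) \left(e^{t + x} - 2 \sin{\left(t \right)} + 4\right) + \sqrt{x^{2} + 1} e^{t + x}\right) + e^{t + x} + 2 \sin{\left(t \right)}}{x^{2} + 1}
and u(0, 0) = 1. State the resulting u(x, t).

Answer: u(x, t) = 2 t^{2} + e^{t + x} + 2 \sin{\left(t \right)}

Derivation:
Substitute the ansatz u = A t^{2} + B e^{t + x} + C \sin{\left(t \right)} into the left-hand side.
Derivatives of the ansatz:
  u_x = B e^{t} e^{x}
  u_xxxx = B e^{t} e^{x}
  u_tt = 2 A + B e^{t} e^{x} - C \sin{\left(t \right)}
  u_tttt = B e^{t} e^{x} + C \sin{\left(t \right)}
Term by term:
  sqrt(x**2 + 1)·u_x = B \sqrt{x^{2} + 1} e^{t} e^{x}
  x·u_xxxx = B x e^{t} e^{x}
  (t**2 + 1)·u_tt = 2 A t^{2} + 2 A + B t^{2} e^{t} e^{x} + B e^{t} e^{x} - C t^{2} \sin{\left(t \right)} - C \sin{\left(t \right)}
  1/(x**2 + 1)·u_tttt = \frac{B e^{t} e^{x}}{x^{2} + 1} + \frac{C \sin{\left(t \right)}}{x^{2} + 1}
So the left-hand side equals
  2 A t^{2} + 2 A + B t^{2} e^{t} e^{x} + B x e^{t} e^{x} + B \sqrt{x^{2} + 1} e^{t} e^{x} + B e^{t} e^{x} + \frac{B e^{t} e^{x}}{x^{2} + 1} - C t^{2} \sin{\left(t \right)} - C \sin{\left(t \right)} + \frac{C \sin{\left(t \right)}}{x^{2} + 1}
This must equal f(x, t) identically; expanded, f = t^{2} e^{t} e^{x} - 2 t^{2} \sin{\left(t \right)} + 4 t^{2} + x e^{t} e^{x} + \sqrt{x^{2} + 1} e^{t} e^{x} + e^{t} e^{x} - 2 \sin{\left(t \right)} + 4 + \frac{e^{t} e^{x}}{x^{2} + 1} + \frac{2 \sin{\left(t \right)}}{x^{2} + 1}.
Matching coefficients of the independent functions:
  [constant term, t^{2}]:  2 A = 4
  [t^{2} \sin{\left(t \right)}, \sin{\left(t \right)}]:  - C = -2
  [\frac{\sin{\left(t \right)}}{x^{2} + 1}]:  C = 2
  [e^{t} e^{x}, t^{2} e^{t} e^{x}, x e^{t} e^{x}, \frac{e^{t} e^{x}}{x^{2} + 1}, …]:  B = 1
Solving: A = 2, B = 1, C = 2.
Check against the point condition:
  u(0, 0) = 1  ⟹  B = 1  ✓
Hence u(x, t) = 2 t^{2} + e^{t + x} + 2 \sin{\left(t \right)}.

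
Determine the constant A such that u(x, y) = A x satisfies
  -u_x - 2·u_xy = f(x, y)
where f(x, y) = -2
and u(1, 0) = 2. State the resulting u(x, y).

Substitute the ansatz u = A x into the left-hand side.
Derivatives of the ansatz:
  u_x = A
  u_xy = 0
Term by term:
  -u_x = - A
  -2·u_xy = 0
So the left-hand side equals
  - A
This must equal f(x, y) = -2 identically.
Matching coefficients of the independent functions:
  [constant term]:  - A = -2
Solving: A = 2.
Check against the point condition:
  u(1, 0) = 2  ⟹  A = 2  ✓
Hence u(x, y) = 2 x.

Answer: u(x, y) = 2 x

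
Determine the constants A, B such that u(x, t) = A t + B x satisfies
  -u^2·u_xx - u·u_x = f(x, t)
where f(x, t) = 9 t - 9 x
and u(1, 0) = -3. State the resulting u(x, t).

Substitute the ansatz u = A t + B x into the left-hand side.
Derivatives of the ansatz:
  u_xx = 0
  u_x = B
Term by term:
  -u^2·u_xx = 0
  -u·u_x = - A B t - B^{2} x
So the left-hand side equals
  - A B t - B^{2} x
This must equal f(x, t) = 9 t - 9 x identically.
Matching coefficients of the independent functions:
  [t]:  - A B = 9
  [x]:  - B^{2} = -9
These equations allow (A, B) = (-3, 3) or (3, -3).
Impose the point condition(s):
  u(1, 0) = -3  ⟹  B = -3
Only A = 3, B = -3 satisfies everything.
Hence u(x, t) = 3 t - 3 x.

Answer: u(x, t) = 3 t - 3 x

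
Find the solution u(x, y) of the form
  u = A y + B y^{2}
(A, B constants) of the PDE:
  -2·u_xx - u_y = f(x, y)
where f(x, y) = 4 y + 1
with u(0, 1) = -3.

Substitute the ansatz u = A y + B y^{2} into the left-hand side.
Derivatives of the ansatz:
  u_xx = 0
  u_y = A + 2 B y
Term by term:
  -2·u_xx = 0
  -u_y = - A - 2 B y
So the left-hand side equals
  - A - 2 B y
This must equal f(x, y) = 4 y + 1 identically.
Matching coefficients of the independent functions:
  [constant term]:  - A = 1
  [y]:  - 2 B = 4
Solving: A = -1, B = -2.
Check against the point condition:
  u(0, 1) = -3  ⟹  A + B = -3  ✓
Hence u(x, y) = - 2 y^{2} - y.

Answer: u(x, y) = - 2 y^{2} - y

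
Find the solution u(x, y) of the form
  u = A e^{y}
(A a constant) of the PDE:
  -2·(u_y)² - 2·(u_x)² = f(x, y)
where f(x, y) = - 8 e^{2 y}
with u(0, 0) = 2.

Substitute the ansatz u = A e^{y} into the left-hand side.
Derivatives of the ansatz:
  u_y = A e^{y}
  u_x = 0
Term by term:
  -2·(u_y)² = - 2 A^{2} e^{2 y}
  -2·(u_x)² = 0
So the left-hand side equals
  - 2 A^{2} e^{2 y}
This must equal f(x, y) = - 8 e^{2 y} identically.
Matching coefficients of the independent functions:
  [e^{2 y}]:  - 2 A^{2} = -8
These equations allow (A) = (-2) or (2).
Impose the point condition(s):
  u(0, 0) = 2  ⟹  A = 2
Only A = 2 satisfies everything.
Hence u(x, y) = 2 e^{y}.

Answer: u(x, y) = 2 e^{y}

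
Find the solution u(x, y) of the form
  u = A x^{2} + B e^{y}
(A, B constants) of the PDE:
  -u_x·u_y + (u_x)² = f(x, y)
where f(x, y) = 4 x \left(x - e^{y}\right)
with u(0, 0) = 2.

Substitute the ansatz u = A x^{2} + B e^{y} into the left-hand side.
Derivatives of the ansatz:
  u_x = 2 A x
  u_y = B e^{y}
Term by term:
  -u_x·u_y = - 2 A B x e^{y}
  (u_x)² = 4 A^{2} x^{2}
So the left-hand side equals
  4 A^{2} x^{2} - 2 A B x e^{y}
This must equal f(x, y) identically; expanded, f = 4 x^{2} - 4 x e^{y}.
Matching coefficients of the independent functions:
  [x^{2}]:  4 A^{2} = 4
  [x e^{y}]:  - 2 A B = -4
These equations allow (A, B) = (-1, -2) or (1, 2).
Impose the point condition(s):
  u(0, 0) = 2  ⟹  B = 2
Only A = 1, B = 2 satisfies everything.
Hence u(x, y) = x^{2} + 2 e^{y}.

Answer: u(x, y) = x^{2} + 2 e^{y}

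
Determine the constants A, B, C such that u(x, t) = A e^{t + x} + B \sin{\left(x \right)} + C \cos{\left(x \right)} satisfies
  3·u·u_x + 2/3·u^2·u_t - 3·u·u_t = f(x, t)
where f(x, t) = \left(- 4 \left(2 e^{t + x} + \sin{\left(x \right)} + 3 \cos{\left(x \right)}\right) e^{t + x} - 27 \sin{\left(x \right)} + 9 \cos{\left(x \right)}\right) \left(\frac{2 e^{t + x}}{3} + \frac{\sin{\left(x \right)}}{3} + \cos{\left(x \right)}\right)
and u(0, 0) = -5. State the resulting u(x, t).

Answer: u(x, t) = - 2 e^{t + x} - \sin{\left(x \right)} - 3 \cos{\left(x \right)}

Derivation:
Substitute the ansatz u = A e^{t + x} + B \sin{\left(x \right)} + C \cos{\left(x \right)} into the left-hand side.
Derivatives of the ansatz:
  u_x = A e^{t} e^{x} + B \cos{\left(x \right)} - C \sin{\left(x \right)}
  u_t = A e^{t} e^{x}
Term by term:
  3·u·u_x = 3 A^{2} e^{2 t} e^{2 x} + 3 A B e^{t} e^{x} \sin{\left(x \right)} + 3 A B e^{t} e^{x} \cos{\left(x \right)} - 3 A C e^{t} e^{x} \sin{\left(x \right)} + 3 A C e^{t} e^{x} \cos{\left(x \right)} + 3 B^{2} \sin{\left(x \right)} \cos{\left(x \right)} - 3 B C \sin^{2}{\left(x \right)} + 3 B C \cos^{2}{\left(x \right)} - 3 C^{2} \sin{\left(x \right)} \cos{\left(x \right)}
  2/3·u^2·u_t = \frac{2 A^{3} e^{3 t} e^{3 x}}{3} + \frac{4 A^{2} B e^{2 t} e^{2 x} \sin{\left(x \right)}}{3} + \frac{4 A^{2} C e^{2 t} e^{2 x} \cos{\left(x \right)}}{3} + \frac{2 A B^{2} e^{t} e^{x} \sin^{2}{\left(x \right)}}{3} + \frac{4 A B C e^{t} e^{x} \sin{\left(x \right)} \cos{\left(x \right)}}{3} + \frac{2 A C^{2} e^{t} e^{x} \cos^{2}{\left(x \right)}}{3}
  -3·u·u_t = - 3 A^{2} e^{2 t} e^{2 x} - 3 A B e^{t} e^{x} \sin{\left(x \right)} - 3 A C e^{t} e^{x} \cos{\left(x \right)}
So the left-hand side equals
  \frac{2 A^{3} e^{3 t} e^{3 x}}{3} + \frac{4 A^{2} B e^{2 t} e^{2 x} \sin{\left(x \right)}}{3} + \frac{4 A^{2} C e^{2 t} e^{2 x} \cos{\left(x \right)}}{3} + \frac{2 A B^{2} e^{t} e^{x} \sin^{2}{\left(x \right)}}{3} + \frac{4 A B C e^{t} e^{x} \sin{\left(x \right)} \cos{\left(x \right)}}{3} + 3 A B e^{t} e^{x} \cos{\left(x \right)} + \frac{2 A C^{2} e^{t} e^{x} \cos^{2}{\left(x \right)}}{3} - 3 A C e^{t} e^{x} \sin{\left(x \right)} + 3 B^{2} \sin{\left(x \right)} \cos{\left(x \right)} - 3 B C \sin^{2}{\left(x \right)} + 3 B C \cos^{2}{\left(x \right)} - 3 C^{2} \sin{\left(x \right)} \cos{\left(x \right)}
This must equal f(x, t) identically; expanded, f = - \frac{16 e^{3 t} e^{3 x}}{3} - \frac{16 e^{2 t} e^{2 x} \sin{\left(x \right)}}{3} - 16 e^{2 t} e^{2 x} \cos{\left(x \right)} - \frac{4 e^{t} e^{x} \sin^{2}{\left(x \right)}}{3} - 8 e^{t} e^{x} \sin{\left(x \right)} \cos{\left(x \right)} - 18 e^{t} e^{x} \sin{\left(x \right)} - 12 e^{t} e^{x} \cos^{2}{\left(x \right)} + 6 e^{t} e^{x} \cos{\left(x \right)} - 9 \sin^{2}{\left(x \right)} - 24 \sin{\left(x \right)} \cos{\left(x \right)} + 9 \cos^{2}{\left(x \right)}.
Matching coefficients of the independent functions:
  [e^{3 t} e^{3 x}]:  \frac{2 A^{3}}{3} = - \frac{16}{3}
  [\sin{\left(x \right)} \cos{\left(x \right)}]:  3 B^{2} - 3 C^{2} = -24
  [e^{t} e^{x} \sin{\left(x \right)}]:  - 3 A C = -18
  [e^{t} e^{x} \sin^{2}{\left(x \right)}]:  \frac{2 A B^{2}}{3} = - \frac{4}{3}
  [e^{t} e^{x} \cos{\left(x \right)}]:  3 A B = 6
  [e^{t} e^{x} \cos^{2}{\left(x \right)}]:  \frac{2 A C^{2}}{3} = -12
  [e^{2 t} e^{2 x} \sin{\left(x \right)}]:  \frac{4 A^{2} B}{3} = - \frac{16}{3}
  [e^{2 t} e^{2 x} \cos{\left(x \right)}]:  \frac{4 A^{2} C}{3} = -16
  [e^{t} e^{x} \sin{\left(x \right)} \cos{\left(x \right)}]:  \frac{4 A B C}{3} = -8
  [\sin^{2}{\left(x \right)}]:  - 3 B C = -9
  [\cos^{2}{\left(x \right)}]:  3 B C = 9
Solving: A = -2, B = -1, C = -3.
Check against the point condition:
  u(0, 0) = -5  ⟹  A + C = -5  ✓
Hence u(x, t) = - 2 e^{t + x} - \sin{\left(x \right)} - 3 \cos{\left(x \right)}.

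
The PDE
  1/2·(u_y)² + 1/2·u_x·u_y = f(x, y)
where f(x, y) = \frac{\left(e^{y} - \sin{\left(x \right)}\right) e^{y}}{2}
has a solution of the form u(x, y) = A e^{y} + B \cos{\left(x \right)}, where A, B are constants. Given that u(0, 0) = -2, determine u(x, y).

Substitute the ansatz u = A e^{y} + B \cos{\left(x \right)} into the left-hand side.
Derivatives of the ansatz:
  u_y = A e^{y}
  u_x = - B \sin{\left(x \right)}
Term by term:
  1/2·(u_y)² = \frac{A^{2} e^{2 y}}{2}
  1/2·u_x·u_y = - \frac{A B e^{y} \sin{\left(x \right)}}{2}
So the left-hand side equals
  \frac{A^{2} e^{2 y}}{2} - \frac{A B e^{y} \sin{\left(x \right)}}{2}
This must equal f(x, y) identically; expanded, f = \frac{e^{2 y}}{2} - \frac{e^{y} \sin{\left(x \right)}}{2}.
Matching coefficients of the independent functions:
  [e^{y} \sin{\left(x \right)}]:  - \frac{A B}{2} = - \frac{1}{2}
  [e^{2 y}]:  \frac{A^{2}}{2} = \frac{1}{2}
These equations allow (A, B) = (-1, -1) or (1, 1).
Impose the point condition(s):
  u(0, 0) = -2  ⟹  A + B = -2
Only A = -1, B = -1 satisfies everything.
Hence u(x, y) = - e^{y} - \cos{\left(x \right)}.

Answer: u(x, y) = - e^{y} - \cos{\left(x \right)}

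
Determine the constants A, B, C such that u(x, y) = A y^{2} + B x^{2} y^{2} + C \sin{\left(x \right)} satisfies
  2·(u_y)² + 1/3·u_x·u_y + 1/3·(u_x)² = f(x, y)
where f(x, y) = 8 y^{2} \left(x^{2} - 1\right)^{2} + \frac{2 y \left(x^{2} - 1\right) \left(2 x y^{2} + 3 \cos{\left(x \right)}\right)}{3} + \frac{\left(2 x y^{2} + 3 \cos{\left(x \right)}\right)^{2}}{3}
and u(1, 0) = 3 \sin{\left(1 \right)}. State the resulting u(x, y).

Answer: u(x, y) = x^{2} y^{2} - y^{2} + 3 \sin{\left(x \right)}

Derivation:
Substitute the ansatz u = A y^{2} + B x^{2} y^{2} + C \sin{\left(x \right)} into the left-hand side.
Derivatives of the ansatz:
  u_y = 2 A y + 2 B x^{2} y
  u_x = 2 B x y^{2} + C \cos{\left(x \right)}
Term by term:
  2·(u_y)² = 8 A^{2} y^{2} + 16 A B x^{2} y^{2} + 8 B^{2} x^{4} y^{2}
  1/3·u_x·u_y = \frac{4 A B x y^{3}}{3} + \frac{2 A C y \cos{\left(x \right)}}{3} + \frac{4 B^{2} x^{3} y^{3}}{3} + \frac{2 B C x^{2} y \cos{\left(x \right)}}{3}
  1/3·(u_x)² = \frac{4 B^{2} x^{2} y^{4}}{3} + \frac{4 B C x y^{2} \cos{\left(x \right)}}{3} + \frac{C^{2} \cos^{2}{\left(x \right)}}{3}
So the left-hand side equals
  8 A^{2} y^{2} + 16 A B x^{2} y^{2} + \frac{4 A B x y^{3}}{3} + \frac{2 A C y \cos{\left(x \right)}}{3} + 8 B^{2} x^{4} y^{2} + \frac{4 B^{2} x^{3} y^{3}}{3} + \frac{4 B^{2} x^{2} y^{4}}{3} + \frac{2 B C x^{2} y \cos{\left(x \right)}}{3} + \frac{4 B C x y^{2} \cos{\left(x \right)}}{3} + \frac{C^{2} \cos^{2}{\left(x \right)}}{3}
This must equal f(x, y) identically; expanded, f = 8 x^{4} y^{2} + \frac{4 x^{3} y^{3}}{3} + \frac{4 x^{2} y^{4}}{3} - 16 x^{2} y^{2} + 2 x^{2} y \cos{\left(x \right)} - \frac{4 x y^{3}}{3} + 4 x y^{2} \cos{\left(x \right)} + 8 y^{2} - 2 y \cos{\left(x \right)} + 3 \cos^{2}{\left(x \right)}.
Matching coefficients of the independent functions:
  [y^{2}]:  8 A^{2} = 8
  [x y^{3}]:  \frac{4 A B}{3} = - \frac{4}{3}
  [x^{2} y^{2}]:  16 A B = -16
  [x^{2} y^{4}, x^{3} y^{3}]:  \frac{4 B^{2}}{3} = \frac{4}{3}
  [x^{4} y^{2}]:  8 B^{2} = 8
  [y \cos{\left(x \right)}]:  \frac{2 A C}{3} = -2
  [x y^{2} \cos{\left(x \right)}]:  \frac{4 B C}{3} = 4
  [x^{2} y \cos{\left(x \right)}]:  \frac{2 B C}{3} = 2
  [\cos^{2}{\left(x \right)}]:  \frac{C^{2}}{3} = 3
These equations allow (A, B, C) = (-1, 1, 3) or (1, -1, -3).
Impose the point condition(s):
  u(1, 0) = 3 \sin{\left(1 \right)}  ⟹  C \sin{\left(1 \right)} = 3 \sin{\left(1 \right)}
Only A = -1, B = 1, C = 3 satisfies everything.
Hence u(x, y) = x^{2} y^{2} - y^{2} + 3 \sin{\left(x \right)}.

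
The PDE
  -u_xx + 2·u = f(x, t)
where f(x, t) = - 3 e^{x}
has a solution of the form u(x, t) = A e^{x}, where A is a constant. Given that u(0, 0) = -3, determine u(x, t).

Answer: u(x, t) = - 3 e^{x}

Derivation:
Substitute the ansatz u = A e^{x} into the left-hand side.
Derivatives of the ansatz:
  u_xx = A e^{x}
Term by term:
  -u_xx = - A e^{x}
  2·u = 2 A e^{x}
So the left-hand side equals
  A e^{x}
This must equal f(x, t) = - 3 e^{x} identically.
Matching coefficients of the independent functions:
  [e^{x}]:  A = -3
Solving: A = -3.
Check against the point condition:
  u(0, 0) = -3  ⟹  A = -3  ✓
Hence u(x, t) = - 3 e^{x}.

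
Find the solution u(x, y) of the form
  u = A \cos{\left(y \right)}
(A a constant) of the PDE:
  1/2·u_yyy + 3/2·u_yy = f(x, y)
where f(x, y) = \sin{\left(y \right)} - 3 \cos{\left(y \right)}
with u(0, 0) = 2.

Substitute the ansatz u = A \cos{\left(y \right)} into the left-hand side.
Derivatives of the ansatz:
  u_yyy = A \sin{\left(y \right)}
  u_yy = - A \cos{\left(y \right)}
Term by term:
  1/2·u_yyy = \frac{A \sin{\left(y \right)}}{2}
  3/2·u_yy = - \frac{3 A \cos{\left(y \right)}}{2}
So the left-hand side equals
  \frac{A \sin{\left(y \right)}}{2} - \frac{3 A \cos{\left(y \right)}}{2}
This must equal f(x, y) = \sin{\left(y \right)} - 3 \cos{\left(y \right)} identically.
Matching coefficients of the independent functions:
  [\sin{\left(y \right)}]:  \frac{A}{2} = 1
  [\cos{\left(y \right)}]:  - \frac{3 A}{2} = -3
Solving: A = 2.
Check against the point condition:
  u(0, 0) = 2  ⟹  A = 2  ✓
Hence u(x, y) = 2 \cos{\left(y \right)}.

Answer: u(x, y) = 2 \cos{\left(y \right)}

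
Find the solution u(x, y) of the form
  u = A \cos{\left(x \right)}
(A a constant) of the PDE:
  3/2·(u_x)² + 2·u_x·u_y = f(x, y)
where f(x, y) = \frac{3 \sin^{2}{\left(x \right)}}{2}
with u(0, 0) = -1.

Answer: u(x, y) = - \cos{\left(x \right)}

Derivation:
Substitute the ansatz u = A \cos{\left(x \right)} into the left-hand side.
Derivatives of the ansatz:
  u_x = - A \sin{\left(x \right)}
  u_y = 0
Term by term:
  3/2·(u_x)² = \frac{3 A^{2} \sin^{2}{\left(x \right)}}{2}
  2·u_x·u_y = 0
So the left-hand side equals
  \frac{3 A^{2} \sin^{2}{\left(x \right)}}{2}
This must equal f(x, y) = \frac{3 \sin^{2}{\left(x \right)}}{2} identically.
Matching coefficients of the independent functions:
  [\sin^{2}{\left(x \right)}]:  \frac{3 A^{2}}{2} = \frac{3}{2}
These equations allow (A) = (-1) or (1).
Impose the point condition(s):
  u(0, 0) = -1  ⟹  A = -1
Only A = -1 satisfies everything.
Hence u(x, y) = - \cos{\left(x \right)}.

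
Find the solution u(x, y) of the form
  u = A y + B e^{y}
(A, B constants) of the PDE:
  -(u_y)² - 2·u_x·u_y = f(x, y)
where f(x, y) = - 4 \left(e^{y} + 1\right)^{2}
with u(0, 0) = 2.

Substitute the ansatz u = A y + B e^{y} into the left-hand side.
Derivatives of the ansatz:
  u_y = A + B e^{y}
  u_x = 0
Term by term:
  -(u_y)² = - A^{2} - 2 A B e^{y} - B^{2} e^{2 y}
  -2·u_x·u_y = 0
So the left-hand side equals
  - A^{2} - 2 A B e^{y} - B^{2} e^{2 y}
This must equal f(x, y) identically; expanded, f = - 4 e^{2 y} - 8 e^{y} - 4.
Matching coefficients of the independent functions:
  [constant term]:  - A^{2} = -4
  [e^{y}]:  - 2 A B = -8
  [e^{2 y}]:  - B^{2} = -4
These equations allow (A, B) = (-2, -2) or (2, 2).
Impose the point condition(s):
  u(0, 0) = 2  ⟹  B = 2
Only A = 2, B = 2 satisfies everything.
Hence u(x, y) = 2 y + 2 e^{y}.

Answer: u(x, y) = 2 y + 2 e^{y}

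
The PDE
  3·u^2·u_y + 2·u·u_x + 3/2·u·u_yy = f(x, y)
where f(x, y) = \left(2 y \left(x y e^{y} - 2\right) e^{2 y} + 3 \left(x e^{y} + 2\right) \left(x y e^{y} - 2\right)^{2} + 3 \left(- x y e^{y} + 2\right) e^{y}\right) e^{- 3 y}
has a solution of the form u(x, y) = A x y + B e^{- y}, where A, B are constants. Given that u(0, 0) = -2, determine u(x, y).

Answer: u(x, y) = x y - 2 e^{- y}

Derivation:
Substitute the ansatz u = A x y + B e^{- y} into the left-hand side.
Derivatives of the ansatz:
  u_y = A x - B e^{- y}
  u_x = A y
  u_yy = B e^{- y}
Term by term:
  3·u^2·u_y = 3 A^{3} x^{3} y^{2} - 3 A^{2} B x^{2} y^{2} e^{- y} + 6 A^{2} B x^{2} y e^{- y} - 6 A B^{2} x y e^{- 2 y} + 3 A B^{2} x e^{- 2 y} - 3 B^{3} e^{- 3 y}
  2·u·u_x = 2 A^{2} x y^{2} + 2 A B y e^{- y}
  3/2·u·u_yy = \frac{3 A B x y e^{- y}}{2} + \frac{3 B^{2} e^{- 2 y}}{2}
So the left-hand side equals
  3 A^{3} x^{3} y^{2} - 3 A^{2} B x^{2} y^{2} e^{- y} + 6 A^{2} B x^{2} y e^{- y} + 2 A^{2} x y^{2} - 6 A B^{2} x y e^{- 2 y} + 3 A B^{2} x e^{- 2 y} + \frac{3 A B x y e^{- y}}{2} + 2 A B y e^{- y} - 3 B^{3} e^{- 3 y} + \frac{3 B^{2} e^{- 2 y}}{2}
This must equal f(x, y) identically; expanded, f = 3 x^{3} y^{2} + 6 x^{2} y^{2} e^{- y} - 12 x^{2} y e^{- y} + 2 x y^{2} - 3 x y e^{- y} - 24 x y e^{- 2 y} + 12 x e^{- 2 y} - 4 y e^{- y} + 6 e^{- 2 y} + 24 e^{- 3 y}.
Matching coefficients of the independent functions:
  [x y^{2}]:  2 A^{2} = 2
  [x e^{- 2 y}]:  3 A B^{2} = 12
  [x^{3} y^{2}]:  3 A^{3} = 3
  [y e^{- y}]:  2 A B = -4
  [x y e^{- 2 y}]:  - 6 A B^{2} = -24
  [x y e^{- y}]:  \frac{3 A B}{2} = -3
  [x^{2} y e^{- y}]:  6 A^{2} B = -12
  [x^{2} y^{2} e^{- y}]:  - 3 A^{2} B = 6
  [e^{- 3 y}]:  - 3 B^{3} = 24
  [e^{- 2 y}]:  \frac{3 B^{2}}{2} = 6
Solving: A = 1, B = -2.
Check against the point condition:
  u(0, 0) = -2  ⟹  B = -2  ✓
Hence u(x, y) = x y - 2 e^{- y}.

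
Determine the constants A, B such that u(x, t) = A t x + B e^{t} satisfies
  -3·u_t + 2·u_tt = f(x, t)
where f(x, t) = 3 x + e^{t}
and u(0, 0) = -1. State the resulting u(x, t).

Substitute the ansatz u = A t x + B e^{t} into the left-hand side.
Derivatives of the ansatz:
  u_t = A x + B e^{t}
  u_tt = B e^{t}
Term by term:
  -3·u_t = - 3 A x - 3 B e^{t}
  2·u_tt = 2 B e^{t}
So the left-hand side equals
  - 3 A x - B e^{t}
This must equal f(x, t) = 3 x + e^{t} identically.
Matching coefficients of the independent functions:
  [x]:  - 3 A = 3
  [e^{t}]:  - B = 1
Solving: A = -1, B = -1.
Check against the point condition:
  u(0, 0) = -1  ⟹  B = -1  ✓
Hence u(x, t) = - t x - e^{t}.

Answer: u(x, t) = - t x - e^{t}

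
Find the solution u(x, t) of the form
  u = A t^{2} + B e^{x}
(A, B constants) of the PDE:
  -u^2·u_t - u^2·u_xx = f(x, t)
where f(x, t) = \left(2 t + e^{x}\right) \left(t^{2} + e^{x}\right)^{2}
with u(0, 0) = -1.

Substitute the ansatz u = A t^{2} + B e^{x} into the left-hand side.
Derivatives of the ansatz:
  u_t = 2 A t
  u_xx = B e^{x}
Term by term:
  -u^2·u_t = - 2 A^{3} t^{5} - 4 A^{2} B t^{3} e^{x} - 2 A B^{2} t e^{2 x}
  -u^2·u_xx = - A^{2} B t^{4} e^{x} - 2 A B^{2} t^{2} e^{2 x} - B^{3} e^{3 x}
So the left-hand side equals
  - 2 A^{3} t^{5} - A^{2} B t^{4} e^{x} - 4 A^{2} B t^{3} e^{x} - 2 A B^{2} t^{2} e^{2 x} - 2 A B^{2} t e^{2 x} - B^{3} e^{3 x}
This must equal f(x, t) identically; expanded, f = 2 t^{5} + t^{4} e^{x} + 4 t^{3} e^{x} + 2 t^{2} e^{2 x} + 2 t e^{2 x} + e^{3 x}.
Matching coefficients of the independent functions:
  [t^{5}]:  - 2 A^{3} = 2
  [t e^{2 x}, t^{2} e^{2 x}]:  - 2 A B^{2} = 2
  [t^{3} e^{x}]:  - 4 A^{2} B = 4
  [t^{4} e^{x}]:  - A^{2} B = 1
  [e^{3 x}]:  - B^{3} = 1
Solving: A = -1, B = -1.
Check against the point condition:
  u(0, 0) = -1  ⟹  B = -1  ✓
Hence u(x, t) = - t^{2} - e^{x}.

Answer: u(x, t) = - t^{2} - e^{x}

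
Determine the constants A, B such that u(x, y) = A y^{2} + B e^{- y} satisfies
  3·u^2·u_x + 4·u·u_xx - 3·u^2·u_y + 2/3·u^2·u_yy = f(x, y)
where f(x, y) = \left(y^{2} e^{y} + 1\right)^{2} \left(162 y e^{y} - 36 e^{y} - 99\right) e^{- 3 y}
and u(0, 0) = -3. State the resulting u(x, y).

Substitute the ansatz u = A y^{2} + B e^{- y} into the left-hand side.
Derivatives of the ansatz:
  u_x = 0
  u_xx = 0
  u_y = 2 A y - B e^{- y}
  u_yy = 2 A + B e^{- y}
Term by term:
  3·u^2·u_x = 0
  4·u·u_xx = 0
  -3·u^2·u_y = - 6 A^{3} y^{5} + 3 A^{2} B y^{4} e^{- y} - 12 A^{2} B y^{3} e^{- y} + 6 A B^{2} y^{2} e^{- 2 y} - 6 A B^{2} y e^{- 2 y} + 3 B^{3} e^{- 3 y}
  2/3·u^2·u_yy = \frac{4 A^{3} y^{4}}{3} + \frac{2 A^{2} B y^{4} e^{- y}}{3} + \frac{8 A^{2} B y^{2} e^{- y}}{3} + \frac{4 A B^{2} y^{2} e^{- 2 y}}{3} + \frac{4 A B^{2} e^{- 2 y}}{3} + \frac{2 B^{3} e^{- 3 y}}{3}
So the left-hand side equals
  - 6 A^{3} y^{5} + \frac{4 A^{3} y^{4}}{3} + \frac{11 A^{2} B y^{4} e^{- y}}{3} - 12 A^{2} B y^{3} e^{- y} + \frac{8 A^{2} B y^{2} e^{- y}}{3} + \frac{22 A B^{2} y^{2} e^{- 2 y}}{3} - 6 A B^{2} y e^{- 2 y} + \frac{4 A B^{2} e^{- 2 y}}{3} + \frac{11 B^{3} e^{- 3 y}}{3}
This must equal f(x, y) identically; expanded, f = 162 y^{5} - 36 y^{4} - 99 y^{4} e^{- y} + 324 y^{3} e^{- y} - 72 y^{2} e^{- y} - 198 y^{2} e^{- 2 y} + 162 y e^{- 2 y} - 36 e^{- 2 y} - 99 e^{- 3 y}.
Matching coefficients of the independent functions:
  [y^{4}]:  \frac{4 A^{3}}{3} = -36
  [y^{5}]:  - 6 A^{3} = 162
  [y e^{- 2 y}]:  - 6 A B^{2} = 162
  [y^{2} e^{- 2 y}]:  \frac{22 A B^{2}}{3} = -198
  [y^{2} e^{- y}]:  \frac{8 A^{2} B}{3} = -72
  [y^{3} e^{- y}]:  - 12 A^{2} B = 324
  [y^{4} e^{- y}]:  \frac{11 A^{2} B}{3} = -99
  [e^{- 3 y}]:  \frac{11 B^{3}}{3} = -99
  [e^{- 2 y}]:  \frac{4 A B^{2}}{3} = -36
Solving: A = -3, B = -3.
Check against the point condition:
  u(0, 0) = -3  ⟹  B = -3  ✓
Hence u(x, y) = - 3 y^{2} - 3 e^{- y}.

Answer: u(x, y) = - 3 y^{2} - 3 e^{- y}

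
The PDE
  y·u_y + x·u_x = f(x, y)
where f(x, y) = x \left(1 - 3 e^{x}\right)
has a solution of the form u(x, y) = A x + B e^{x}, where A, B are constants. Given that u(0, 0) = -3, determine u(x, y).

Substitute the ansatz u = A x + B e^{x} into the left-hand side.
Derivatives of the ansatz:
  u_y = 0
  u_x = A + B e^{x}
Term by term:
  y·u_y = 0
  x·u_x = A x + B x e^{x}
So the left-hand side equals
  A x + B x e^{x}
This must equal f(x, y) identically; expanded, f = - 3 x e^{x} + x.
Matching coefficients of the independent functions:
  [x]:  A = 1
  [x e^{x}]:  B = -3
Solving: A = 1, B = -3.
Check against the point condition:
  u(0, 0) = -3  ⟹  B = -3  ✓
Hence u(x, y) = x - 3 e^{x}.

Answer: u(x, y) = x - 3 e^{x}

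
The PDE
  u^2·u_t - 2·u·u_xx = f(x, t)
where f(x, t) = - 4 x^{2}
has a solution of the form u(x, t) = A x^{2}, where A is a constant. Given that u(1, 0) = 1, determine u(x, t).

Answer: u(x, t) = x^{2}

Derivation:
Substitute the ansatz u = A x^{2} into the left-hand side.
Derivatives of the ansatz:
  u_t = 0
  u_xx = 2 A
Term by term:
  u^2·u_t = 0
  -2·u·u_xx = - 4 A^{2} x^{2}
So the left-hand side equals
  - 4 A^{2} x^{2}
This must equal f(x, t) = - 4 x^{2} identically.
Matching coefficients of the independent functions:
  [x^{2}]:  - 4 A^{2} = -4
These equations allow (A) = (-1) or (1).
Impose the point condition(s):
  u(1, 0) = 1  ⟹  A = 1
Only A = 1 satisfies everything.
Hence u(x, t) = x^{2}.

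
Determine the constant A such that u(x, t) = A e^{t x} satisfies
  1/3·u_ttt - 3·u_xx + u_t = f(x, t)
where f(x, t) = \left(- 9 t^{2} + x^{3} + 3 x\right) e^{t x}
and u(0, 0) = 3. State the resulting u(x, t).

Answer: u(x, t) = 3 e^{t x}

Derivation:
Substitute the ansatz u = A e^{t x} into the left-hand side.
Derivatives of the ansatz:
  u_ttt = A x^{3} e^{t x}
  u_xx = A t^{2} e^{t x}
  u_t = A x e^{t x}
Term by term:
  1/3·u_ttt = \frac{A x^{3} e^{t x}}{3}
  -3·u_xx = - 3 A t^{2} e^{t x}
  u_t = A x e^{t x}
So the left-hand side equals
  - 3 A t^{2} e^{t x} + \frac{A x^{3} e^{t x}}{3} + A x e^{t x}
This must equal f(x, t) identically; expanded, f = - 9 t^{2} e^{t x} + x^{3} e^{t x} + 3 x e^{t x}.
Matching coefficients of the independent functions:
  [t^{2} e^{t x}]:  - 3 A = -9
  [x e^{t x}]:  A = 3
  [x^{3} e^{t x}]:  \frac{A}{3} = 1
Solving: A = 3.
Check against the point condition:
  u(0, 0) = 3  ⟹  A = 3  ✓
Hence u(x, t) = 3 e^{t x}.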